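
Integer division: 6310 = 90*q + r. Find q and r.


6310 = 90 * 70 + 10
Check: 6300 + 10 = 6310

q = 70, r = 10


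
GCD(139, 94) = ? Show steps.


139 = 1 * 94 + 45
94 = 2 * 45 + 4
45 = 11 * 4 + 1
4 = 4 * 1 + 0
GCD = 1


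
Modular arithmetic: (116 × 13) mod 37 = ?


116 × 13 = 1508
1508 mod 37 = 28


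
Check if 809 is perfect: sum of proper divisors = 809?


Proper divisors of 809: 1
Sum = 1 = 1

No, 809 is not perfect (1 ≠ 809)


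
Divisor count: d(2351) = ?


2351 = 2351^1
d(2351) = (1+1) = 2

2 divisors


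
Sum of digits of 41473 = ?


4 + 1 + 4 + 7 + 3 = 19


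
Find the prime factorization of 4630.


4630 / 2 = 2315
2315 / 5 = 463
463 / 463 = 1
4630 = 2 × 5 × 463


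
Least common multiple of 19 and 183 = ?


GCD(19, 183) = 1
LCM = 19*183/1 = 3477/1 = 3477

LCM = 3477


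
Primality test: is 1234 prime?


1234 / 2 = 617 (exact division)
1234 is NOT prime.

No, 1234 is not prime


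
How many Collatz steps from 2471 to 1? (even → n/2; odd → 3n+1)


2471 → 7414 → 3707 → 11122 → 5561 → 16684 → 8342 → 4171 → 12514 → 6257 → 18772 → 9386 → 4693 → 14080 → 7040 → 3520 → 1760 → 880 → 440 → 220 → 110 → 55 → 166 → 83 → 250 → 125 → 376 → 188 → 94 → 47 → 142 → 71 → 214 → 107 → 322 → 161 → 484 → 242 → 121 → 364 → 182 → 91 → 274 → 137 → 412 → 206 → 103 → 310 → 155 → 466 → 233 → 700 → 350 → 175 → 526 → 263 → 790 → 395 → 1186 → 593 → 1780 → 890 → 445 → 1336 → 668 → 334 → 167 → 502 → 251 → 754 → 377 → 1132 → 566 → 283 → 850 → 425 → 1276 → 638 → 319 → 958 → 479 → 1438 → 719 → 2158 → 1079 → 3238 → 1619 → 4858 → 2429 → 7288 → 3644 → 1822 → 911 → 2734 → 1367 → 4102 → 2051 → 6154 → 3077 → 9232 → 4616 → 2308 → 1154 → 577 → 1732 → 866 → 433 → 1300 → 650 → 325 → 976 → 488 → 244 → 122 → 61 → 184 → 92 → 46 → 23 → 70 → 35 → 106 → 53 → 160 → 80 → 40 → 20 → 10 → 5 → 16 → 8 → 4 → 2 → 1
Total steps = 133

133 steps


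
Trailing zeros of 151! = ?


floor(151/5) = 30
floor(151/25) = 6
floor(151/125) = 1
Total = 37

37 trailing zeros


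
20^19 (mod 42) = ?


20^1 mod 42 = 20
20^2 mod 42 = 22
20^3 mod 42 = 20
20^4 mod 42 = 22
20^5 mod 42 = 20
20^6 mod 42 = 22
20^7 mod 42 = 20
20^8 mod 42 = 22
20^9 mod 42 = 20
20^10 mod 42 = 22
20^11 mod 42 = 20
20^12 mod 42 = 22
20^13 mod 42 = 20
20^14 mod 42 = 22
20^15 mod 42 = 20
20^16 mod 42 = 22
20^17 mod 42 = 20
20^18 mod 42 = 22
20^19 mod 42 = 20


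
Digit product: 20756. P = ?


2 × 0 × 7 × 5 × 6 = 0


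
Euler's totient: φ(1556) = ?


1556 = 2^2 × 389
Prime factors: 2, 389
φ(1556) = 1556 × (1-1/2) × (1-1/389)
= 1556 × 1/2 × 388/389 = 776

φ(1556) = 776


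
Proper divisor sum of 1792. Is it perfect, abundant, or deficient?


Proper divisors: 1, 2, 4, 7, 8, 14, 16, 28, 32, 56, 64, 112, 128, 224, 256, 448, 896
Sum = 1 + 2 + 4 + 7 + 8 + 14 + 16 + 28 + 32 + 56 + 64 + 112 + 128 + 224 + 256 + 448 + 896 = 2296
2296 > 1792 → abundant

s(1792) = 2296 (abundant)


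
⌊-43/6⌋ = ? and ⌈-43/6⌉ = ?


-43/6 = -7.1667
floor = -8
ceil = -7

floor = -8, ceil = -7


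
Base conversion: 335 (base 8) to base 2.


335 (base 8) = 221 (decimal)
221 (decimal) = 11011101 (base 2)


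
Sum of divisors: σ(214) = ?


Divisors of 214: 1, 2, 107, 214
Sum = 1 + 2 + 107 + 214 = 324

σ(214) = 324


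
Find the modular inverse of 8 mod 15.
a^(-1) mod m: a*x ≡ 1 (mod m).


Use the extended Euclidean algorithm on (15, 8); each row r = 15*s + 8*t:
r=15, s=1, t=0
r=8, s=0, t=1
q=1: r=7, s=1, t=-1   [15*(1) + 8*(-1) = 7]
q=1: r=1, s=-1, t=2   [15*(-1) + 8*(2) = 1]
q=7: r=0, s=8, t=-15   [15*(8) + 8*(-15) = 0]
GCD = 1 with t = 2, so 8*(2) ≡ 1 (mod 15)
Inverse = 2 mod 15 = 2
Check: 8 * 2 = 16 ≡ 1 (mod 15)

8^(-1) ≡ 2 (mod 15)


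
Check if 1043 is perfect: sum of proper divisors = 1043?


Proper divisors of 1043: 1, 7, 149
Sum = 1 + 7 + 149 = 157

No, 1043 is not perfect (157 ≠ 1043)


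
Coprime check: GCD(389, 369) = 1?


Euclidean algorithm:
389 = 1 * 369 + 20
369 = 18 * 20 + 9
20 = 2 * 9 + 2
9 = 4 * 2 + 1
2 = 2 * 1 + 0
GCD(389, 369) = 1

Yes, coprime (GCD = 1)


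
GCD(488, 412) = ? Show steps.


488 = 1 * 412 + 76
412 = 5 * 76 + 32
76 = 2 * 32 + 12
32 = 2 * 12 + 8
12 = 1 * 8 + 4
8 = 2 * 4 + 0
GCD = 4


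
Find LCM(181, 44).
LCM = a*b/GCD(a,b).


GCD(181, 44) = 1
LCM = 181*44/1 = 7964/1 = 7964

LCM = 7964


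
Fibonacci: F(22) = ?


Sequence: 1, 1, 2, 3, 5, 8, 13, 21, 34, 55, 89, 144, 233, 377, 610, 987, 1597, 2584, 4181, 6765, 10946, 17711
F(22) = 17711


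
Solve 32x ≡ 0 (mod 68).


GCD(32, 68) = 4 divides 0
Divide: 8x ≡ 0 (mod 17)
x ≡ 0 (mod 17)


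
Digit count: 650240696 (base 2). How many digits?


650240696 in base 2 = 100110110000011110001010111000
Number of digits = 30

30 digits (base 2)


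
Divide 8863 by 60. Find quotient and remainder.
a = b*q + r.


8863 = 60 * 147 + 43
Check: 8820 + 43 = 8863

q = 147, r = 43


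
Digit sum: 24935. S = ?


2 + 4 + 9 + 3 + 5 = 23


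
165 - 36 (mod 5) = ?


165 - 36 = 129
129 mod 5 = 4


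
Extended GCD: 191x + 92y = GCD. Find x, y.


Tabular extended Euclidean (each row: r = 191*s + 92*t):
r=191, s=1, t=0
r=92, s=0, t=1
q=2: r=7, s=1, t=-2   [191*(1) + 92*(-2) = 7]
q=13: r=1, s=-13, t=27   [191*(-13) + 92*(27) = 1]
q=7: r=0, s=92, t=-191   [191*(92) + 92*(-191) = 0]
GCD = 1; from the row with r=1: x=-13, y=27
Check: 191*(-13) + 92*(27) = -2483 + 2484 = 1

GCD = 1, x = -13, y = 27


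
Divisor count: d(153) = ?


153 = 3^2 × 17^1
d(153) = (2+1) × (1+1) = 6

6 divisors


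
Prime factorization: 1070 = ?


1070 / 2 = 535
535 / 5 = 107
107 / 107 = 1
1070 = 2 × 5 × 107


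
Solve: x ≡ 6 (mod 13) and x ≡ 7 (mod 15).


M = 13*15 = 195
M1 = M/13 = 15, M2 = M/15 = 13
M1^(-1) mod 13 = 7, M2^(-1) mod 15 = 7
x = 6*15*7 + 7*13*7 = 1267
1267 mod 195 = 97
Check: 97 mod 13 = 6 ✓, 97 mod 15 = 7 ✓

x ≡ 97 (mod 195)


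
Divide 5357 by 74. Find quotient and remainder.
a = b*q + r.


5357 = 74 * 72 + 29
Check: 5328 + 29 = 5357

q = 72, r = 29


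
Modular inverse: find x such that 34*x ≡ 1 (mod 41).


Use the extended Euclidean algorithm on (41, 34); each row r = 41*s + 34*t:
r=41, s=1, t=0
r=34, s=0, t=1
q=1: r=7, s=1, t=-1   [41*(1) + 34*(-1) = 7]
q=4: r=6, s=-4, t=5   [41*(-4) + 34*(5) = 6]
q=1: r=1, s=5, t=-6   [41*(5) + 34*(-6) = 1]
q=6: r=0, s=-34, t=41   [41*(-34) + 34*(41) = 0]
GCD = 1 with t = -6, so 34*(-6) ≡ 1 (mod 41)
Inverse = -6 mod 41 = 35
Check: 34 * 35 = 1190 ≡ 1 (mod 41)

34^(-1) ≡ 35 (mod 41)


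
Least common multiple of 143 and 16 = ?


GCD(143, 16) = 1
LCM = 143*16/1 = 2288/1 = 2288

LCM = 2288


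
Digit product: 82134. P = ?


8 × 2 × 1 × 3 × 4 = 192


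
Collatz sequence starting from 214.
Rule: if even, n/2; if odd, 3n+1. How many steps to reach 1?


214 → 107 → 322 → 161 → 484 → 242 → 121 → 364 → 182 → 91 → 274 → 137 → 412 → 206 → 103 → 310 → 155 → 466 → 233 → 700 → 350 → 175 → 526 → 263 → 790 → 395 → 1186 → 593 → 1780 → 890 → 445 → 1336 → 668 → 334 → 167 → 502 → 251 → 754 → 377 → 1132 → 566 → 283 → 850 → 425 → 1276 → 638 → 319 → 958 → 479 → 1438 → 719 → 2158 → 1079 → 3238 → 1619 → 4858 → 2429 → 7288 → 3644 → 1822 → 911 → 2734 → 1367 → 4102 → 2051 → 6154 → 3077 → 9232 → 4616 → 2308 → 1154 → 577 → 1732 → 866 → 433 → 1300 → 650 → 325 → 976 → 488 → 244 → 122 → 61 → 184 → 92 → 46 → 23 → 70 → 35 → 106 → 53 → 160 → 80 → 40 → 20 → 10 → 5 → 16 → 8 → 4 → 2 → 1
Total steps = 101

101 steps


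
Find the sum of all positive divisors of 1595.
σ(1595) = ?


Divisors of 1595: 1, 5, 11, 29, 55, 145, 319, 1595
Sum = 1 + 5 + 11 + 29 + 55 + 145 + 319 + 1595 = 2160

σ(1595) = 2160


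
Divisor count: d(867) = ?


867 = 3^1 × 17^2
d(867) = (1+1) × (2+1) = 6

6 divisors


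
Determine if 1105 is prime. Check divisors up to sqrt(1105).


1105 / 5 = 221 (exact division)
1105 is NOT prime.

No, 1105 is not prime


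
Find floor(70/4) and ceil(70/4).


70/4 = 17.5000
floor = 17
ceil = 18

floor = 17, ceil = 18


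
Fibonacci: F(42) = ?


Sequence: 1, 1, 2, 3, 5, 8, 13, 21, 34, 55, 89, 144, 233, 377, 610, 987, 1597, 2584, 4181, 6765, 10946, 17711, 28657, 46368, 75025, 121393, 196418, 317811, 514229, 832040, 1346269, 2178309, 3524578, 5702887, 9227465, 14930352, 24157817, 39088169, 63245986, 102334155, 165580141, 267914296
F(42) = 267914296


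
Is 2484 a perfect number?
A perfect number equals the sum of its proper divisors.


Proper divisors of 2484: 1, 2, 3, 4, 6, 9, 12, 18, 23, 27, 36, 46, 54, 69, 92, 108, 138, 207, 276, 414, 621, 828, 1242
Sum = 1 + 2 + 3 + 4 + 6 + 9 + 12 + 18 + 23 + 27 + 36 + 46 + 54 + 69 + 92 + 108 + 138 + 207 + 276 + 414 + 621 + 828 + 1242 = 4236

No, 2484 is not perfect (4236 ≠ 2484)


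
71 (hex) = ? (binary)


71 (base 16) = 113 (decimal)
113 (decimal) = 1110001 (base 2)


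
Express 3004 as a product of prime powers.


3004 / 2 = 1502
1502 / 2 = 751
751 / 751 = 1
3004 = 2^2 × 751


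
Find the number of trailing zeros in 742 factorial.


floor(742/5) = 148
floor(742/25) = 29
floor(742/125) = 5
floor(742/625) = 1
Total = 183

183 trailing zeros


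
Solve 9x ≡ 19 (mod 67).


GCD(9, 67) = 1, unique solution
a^(-1) mod 67 = 15
x = 15 * 19 mod 67 = 17

x ≡ 17 (mod 67)


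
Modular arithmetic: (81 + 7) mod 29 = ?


81 + 7 = 88
88 mod 29 = 1


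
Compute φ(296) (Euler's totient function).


296 = 2^3 × 37
Prime factors: 2, 37
φ(296) = 296 × (1-1/2) × (1-1/37)
= 296 × 1/2 × 36/37 = 144

φ(296) = 144


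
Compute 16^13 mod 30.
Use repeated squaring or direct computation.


16^1 mod 30 = 16
16^2 mod 30 = 16
16^3 mod 30 = 16
16^4 mod 30 = 16
16^5 mod 30 = 16
16^6 mod 30 = 16
16^7 mod 30 = 16
16^8 mod 30 = 16
16^9 mod 30 = 16
16^10 mod 30 = 16
16^11 mod 30 = 16
16^12 mod 30 = 16
16^13 mod 30 = 16


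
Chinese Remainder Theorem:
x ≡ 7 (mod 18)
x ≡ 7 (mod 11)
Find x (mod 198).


M = 18*11 = 198
M1 = M/18 = 11, M2 = M/11 = 18
M1^(-1) mod 18 = 5, M2^(-1) mod 11 = 8
x = 7*11*5 + 7*18*8 = 1393
1393 mod 198 = 7
Check: 7 mod 18 = 7 ✓, 7 mod 11 = 7 ✓

x ≡ 7 (mod 198)


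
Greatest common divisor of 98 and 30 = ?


98 = 3 * 30 + 8
30 = 3 * 8 + 6
8 = 1 * 6 + 2
6 = 3 * 2 + 0
GCD = 2


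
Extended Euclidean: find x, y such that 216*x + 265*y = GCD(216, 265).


Tabular extended Euclidean (each row: r = 216*s + 265*t):
r=216, s=1, t=0
r=265, s=0, t=1
q=0: r=216, s=1, t=0   [216*(1) + 265*(0) = 216]
q=1: r=49, s=-1, t=1   [216*(-1) + 265*(1) = 49]
q=4: r=20, s=5, t=-4   [216*(5) + 265*(-4) = 20]
q=2: r=9, s=-11, t=9   [216*(-11) + 265*(9) = 9]
q=2: r=2, s=27, t=-22   [216*(27) + 265*(-22) = 2]
q=4: r=1, s=-119, t=97   [216*(-119) + 265*(97) = 1]
q=2: r=0, s=265, t=-216   [216*(265) + 265*(-216) = 0]
GCD = 1; from the row with r=1: x=-119, y=97
Check: 216*(-119) + 265*(97) = -25704 + 25705 = 1

GCD = 1, x = -119, y = 97


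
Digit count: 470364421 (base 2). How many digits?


470364421 in base 2 = 11100000010010011000100000101
Number of digits = 29

29 digits (base 2)


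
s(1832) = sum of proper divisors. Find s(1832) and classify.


Proper divisors: 1, 2, 4, 8, 229, 458, 916
Sum = 1 + 2 + 4 + 8 + 229 + 458 + 916 = 1618
1618 < 1832 → deficient

s(1832) = 1618 (deficient)


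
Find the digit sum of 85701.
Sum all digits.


8 + 5 + 7 + 0 + 1 = 21


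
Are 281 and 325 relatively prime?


Euclidean algorithm:
325 = 1 * 281 + 44
281 = 6 * 44 + 17
44 = 2 * 17 + 10
17 = 1 * 10 + 7
10 = 1 * 7 + 3
7 = 2 * 3 + 1
3 = 3 * 1 + 0
GCD(281, 325) = 1

Yes, coprime (GCD = 1)


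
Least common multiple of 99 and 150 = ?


GCD(99, 150) = 3
LCM = 99*150/3 = 14850/3 = 4950

LCM = 4950


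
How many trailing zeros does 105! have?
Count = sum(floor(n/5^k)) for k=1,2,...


floor(105/5) = 21
floor(105/25) = 4
Total = 25

25 trailing zeros


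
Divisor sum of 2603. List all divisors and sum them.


Divisors of 2603: 1, 19, 137, 2603
Sum = 1 + 19 + 137 + 2603 = 2760

σ(2603) = 2760


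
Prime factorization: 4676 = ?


4676 / 2 = 2338
2338 / 2 = 1169
1169 / 7 = 167
167 / 167 = 1
4676 = 2^2 × 7 × 167


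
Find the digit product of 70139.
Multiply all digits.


7 × 0 × 1 × 3 × 9 = 0


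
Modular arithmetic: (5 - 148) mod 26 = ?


5 - 148 = -143
-143 mod 26 = 13


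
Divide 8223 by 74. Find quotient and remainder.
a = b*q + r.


8223 = 74 * 111 + 9
Check: 8214 + 9 = 8223

q = 111, r = 9


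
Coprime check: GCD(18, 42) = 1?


Euclidean algorithm:
42 = 2 * 18 + 6
18 = 3 * 6 + 0
GCD(18, 42) = 6

No, not coprime (GCD = 6)


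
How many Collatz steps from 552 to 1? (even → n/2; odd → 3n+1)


552 → 276 → 138 → 69 → 208 → 104 → 52 → 26 → 13 → 40 → 20 → 10 → 5 → 16 → 8 → 4 → 2 → 1
Total steps = 17

17 steps


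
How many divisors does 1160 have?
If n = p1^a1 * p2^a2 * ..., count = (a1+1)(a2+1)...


1160 = 2^3 × 5^1 × 29^1
d(1160) = (3+1) × (1+1) × (1+1) = 16

16 divisors


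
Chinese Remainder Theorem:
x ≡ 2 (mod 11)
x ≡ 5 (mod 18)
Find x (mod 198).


M = 11*18 = 198
M1 = M/11 = 18, M2 = M/18 = 11
M1^(-1) mod 11 = 8, M2^(-1) mod 18 = 5
x = 2*18*8 + 5*11*5 = 563
563 mod 198 = 167
Check: 167 mod 11 = 2 ✓, 167 mod 18 = 5 ✓

x ≡ 167 (mod 198)


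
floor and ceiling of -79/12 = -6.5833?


-79/12 = -6.5833
floor = -7
ceil = -6

floor = -7, ceil = -6


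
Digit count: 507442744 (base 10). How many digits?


507442744 has 9 digits in base 10
floor(log10(507442744)) + 1 = floor(8.7054) + 1 = 9

9 digits (base 10)


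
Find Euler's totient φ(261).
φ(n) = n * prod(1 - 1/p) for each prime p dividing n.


261 = 3^2 × 29
Prime factors: 3, 29
φ(261) = 261 × (1-1/3) × (1-1/29)
= 261 × 2/3 × 28/29 = 168

φ(261) = 168


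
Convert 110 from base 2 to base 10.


110 (base 2) = 6 (decimal)
6 (decimal) = 6 (base 10)


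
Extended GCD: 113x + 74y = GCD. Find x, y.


Tabular extended Euclidean (each row: r = 113*s + 74*t):
r=113, s=1, t=0
r=74, s=0, t=1
q=1: r=39, s=1, t=-1   [113*(1) + 74*(-1) = 39]
q=1: r=35, s=-1, t=2   [113*(-1) + 74*(2) = 35]
q=1: r=4, s=2, t=-3   [113*(2) + 74*(-3) = 4]
q=8: r=3, s=-17, t=26   [113*(-17) + 74*(26) = 3]
q=1: r=1, s=19, t=-29   [113*(19) + 74*(-29) = 1]
q=3: r=0, s=-74, t=113   [113*(-74) + 74*(113) = 0]
GCD = 1; from the row with r=1: x=19, y=-29
Check: 113*(19) + 74*(-29) = 2147 - 2146 = 1

GCD = 1, x = 19, y = -29


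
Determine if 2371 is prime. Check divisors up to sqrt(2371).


Check divisors up to sqrt(2371) = 48.6929
No divisors found.
2371 is prime.

Yes, 2371 is prime


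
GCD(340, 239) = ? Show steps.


340 = 1 * 239 + 101
239 = 2 * 101 + 37
101 = 2 * 37 + 27
37 = 1 * 27 + 10
27 = 2 * 10 + 7
10 = 1 * 7 + 3
7 = 2 * 3 + 1
3 = 3 * 1 + 0
GCD = 1


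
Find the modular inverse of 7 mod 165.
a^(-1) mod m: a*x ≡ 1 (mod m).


Use the extended Euclidean algorithm on (165, 7); each row r = 165*s + 7*t:
r=165, s=1, t=0
r=7, s=0, t=1
q=23: r=4, s=1, t=-23   [165*(1) + 7*(-23) = 4]
q=1: r=3, s=-1, t=24   [165*(-1) + 7*(24) = 3]
q=1: r=1, s=2, t=-47   [165*(2) + 7*(-47) = 1]
q=3: r=0, s=-7, t=165   [165*(-7) + 7*(165) = 0]
GCD = 1 with t = -47, so 7*(-47) ≡ 1 (mod 165)
Inverse = -47 mod 165 = 118
Check: 7 * 118 = 826 ≡ 1 (mod 165)

7^(-1) ≡ 118 (mod 165)


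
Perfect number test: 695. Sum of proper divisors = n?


Proper divisors of 695: 1, 5, 139
Sum = 1 + 5 + 139 = 145

No, 695 is not perfect (145 ≠ 695)


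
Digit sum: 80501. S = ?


8 + 0 + 5 + 0 + 1 = 14


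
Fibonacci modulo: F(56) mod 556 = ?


F(k) mod 556 for k=1..56:
1, 1, 2, 3, 5, 8, 13, 21, 34, 55, 89, 144, 233, 377, 54, 431, 485, 360, 289, 93, 382, 475, 301, 220, 521, 185, 150, 335, 485, 264, 193, 457, 94, 551, 89, 84, 173, 257, 430, 131, 5, 136, 141, 277, 418, 139, 1, 140, 141, 281, 422, 147, 13, 160, 173, 333
F(56) mod 556 = 333


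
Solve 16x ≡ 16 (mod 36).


GCD(16, 36) = 4 divides 16
Divide: 4x ≡ 4 (mod 9)
x ≡ 1 (mod 9)


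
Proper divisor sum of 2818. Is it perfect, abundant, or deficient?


Proper divisors: 1, 2, 1409
Sum = 1 + 2 + 1409 = 1412
1412 < 2818 → deficient

s(2818) = 1412 (deficient)


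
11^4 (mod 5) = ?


11^1 mod 5 = 1
11^2 mod 5 = 1
11^3 mod 5 = 1
11^4 mod 5 = 1


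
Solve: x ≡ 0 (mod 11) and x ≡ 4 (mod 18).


M = 11*18 = 198
M1 = M/11 = 18, M2 = M/18 = 11
M1^(-1) mod 11 = 8, M2^(-1) mod 18 = 5
x = 0*18*8 + 4*11*5 = 220
220 mod 198 = 22
Check: 22 mod 11 = 0 ✓, 22 mod 18 = 4 ✓

x ≡ 22 (mod 198)


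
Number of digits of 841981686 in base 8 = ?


841981686 in base 8 = 6213717366
Number of digits = 10

10 digits (base 8)


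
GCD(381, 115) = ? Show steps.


381 = 3 * 115 + 36
115 = 3 * 36 + 7
36 = 5 * 7 + 1
7 = 7 * 1 + 0
GCD = 1


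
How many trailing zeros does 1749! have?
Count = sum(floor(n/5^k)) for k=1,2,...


floor(1749/5) = 349
floor(1749/25) = 69
floor(1749/125) = 13
floor(1749/625) = 2
Total = 433

433 trailing zeros


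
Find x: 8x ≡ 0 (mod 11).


GCD(8, 11) = 1, unique solution
a^(-1) mod 11 = 7
x = 7 * 0 mod 11 = 0

x ≡ 0 (mod 11)


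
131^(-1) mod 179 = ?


Use the extended Euclidean algorithm on (179, 131); each row r = 179*s + 131*t:
r=179, s=1, t=0
r=131, s=0, t=1
q=1: r=48, s=1, t=-1   [179*(1) + 131*(-1) = 48]
q=2: r=35, s=-2, t=3   [179*(-2) + 131*(3) = 35]
q=1: r=13, s=3, t=-4   [179*(3) + 131*(-4) = 13]
q=2: r=9, s=-8, t=11   [179*(-8) + 131*(11) = 9]
q=1: r=4, s=11, t=-15   [179*(11) + 131*(-15) = 4]
q=2: r=1, s=-30, t=41   [179*(-30) + 131*(41) = 1]
q=4: r=0, s=131, t=-179   [179*(131) + 131*(-179) = 0]
GCD = 1 with t = 41, so 131*(41) ≡ 1 (mod 179)
Inverse = 41 mod 179 = 41
Check: 131 * 41 = 5371 ≡ 1 (mod 179)

131^(-1) ≡ 41 (mod 179)


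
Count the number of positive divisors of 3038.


3038 = 2^1 × 7^2 × 31^1
d(3038) = (1+1) × (2+1) × (1+1) = 12

12 divisors


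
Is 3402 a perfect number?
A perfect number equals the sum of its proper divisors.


Proper divisors of 3402: 1, 2, 3, 6, 7, 9, 14, 18, 21, 27, 42, 54, 63, 81, 126, 162, 189, 243, 378, 486, 567, 1134, 1701
Sum = 1 + 2 + 3 + 6 + 7 + 9 + 14 + 18 + 21 + 27 + 42 + 54 + 63 + 81 + 126 + 162 + 189 + 243 + 378 + 486 + 567 + 1134 + 1701 = 5334

No, 3402 is not perfect (5334 ≠ 3402)


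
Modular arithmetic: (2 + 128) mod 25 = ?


2 + 128 = 130
130 mod 25 = 5


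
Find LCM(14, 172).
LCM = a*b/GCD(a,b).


GCD(14, 172) = 2
LCM = 14*172/2 = 2408/2 = 1204

LCM = 1204


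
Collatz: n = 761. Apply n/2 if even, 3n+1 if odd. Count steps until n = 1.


761 → 2284 → 1142 → 571 → 1714 → 857 → 2572 → 1286 → 643 → 1930 → 965 → 2896 → 1448 → 724 → 362 → 181 → 544 → 272 → 136 → 68 → 34 → 17 → 52 → 26 → 13 → 40 → 20 → 10 → 5 → 16 → 8 → 4 → 2 → 1
Total steps = 33

33 steps


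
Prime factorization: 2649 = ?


2649 / 3 = 883
883 / 883 = 1
2649 = 3 × 883


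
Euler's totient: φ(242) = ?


242 = 2 × 11^2
Prime factors: 2, 11
φ(242) = 242 × (1-1/2) × (1-1/11)
= 242 × 1/2 × 10/11 = 110

φ(242) = 110


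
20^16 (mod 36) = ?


20^1 mod 36 = 20
20^2 mod 36 = 4
20^3 mod 36 = 8
20^4 mod 36 = 16
20^5 mod 36 = 32
20^6 mod 36 = 28
20^7 mod 36 = 20
20^8 mod 36 = 4
20^9 mod 36 = 8
20^10 mod 36 = 16
20^11 mod 36 = 32
20^12 mod 36 = 28
20^13 mod 36 = 20
20^14 mod 36 = 4
20^15 mod 36 = 8
20^16 mod 36 = 16


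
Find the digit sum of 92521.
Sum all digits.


9 + 2 + 5 + 2 + 1 = 19


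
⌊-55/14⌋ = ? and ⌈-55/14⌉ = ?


-55/14 = -3.9286
floor = -4
ceil = -3

floor = -4, ceil = -3


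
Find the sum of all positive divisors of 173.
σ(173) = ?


Divisors of 173: 1, 173
Sum = 1 + 173 = 174

σ(173) = 174


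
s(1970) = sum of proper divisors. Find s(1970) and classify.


Proper divisors: 1, 2, 5, 10, 197, 394, 985
Sum = 1 + 2 + 5 + 10 + 197 + 394 + 985 = 1594
1594 < 1970 → deficient

s(1970) = 1594 (deficient)


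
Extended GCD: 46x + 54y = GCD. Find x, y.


Tabular extended Euclidean (each row: r = 46*s + 54*t):
r=46, s=1, t=0
r=54, s=0, t=1
q=0: r=46, s=1, t=0   [46*(1) + 54*(0) = 46]
q=1: r=8, s=-1, t=1   [46*(-1) + 54*(1) = 8]
q=5: r=6, s=6, t=-5   [46*(6) + 54*(-5) = 6]
q=1: r=2, s=-7, t=6   [46*(-7) + 54*(6) = 2]
q=3: r=0, s=27, t=-23   [46*(27) + 54*(-23) = 0]
GCD = 2; from the row with r=2: x=-7, y=6
Check: 46*(-7) + 54*(6) = -322 + 324 = 2

GCD = 2, x = -7, y = 6


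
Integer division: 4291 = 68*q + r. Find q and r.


4291 = 68 * 63 + 7
Check: 4284 + 7 = 4291

q = 63, r = 7


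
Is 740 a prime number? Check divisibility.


740 / 2 = 370 (exact division)
740 is NOT prime.

No, 740 is not prime


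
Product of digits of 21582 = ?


2 × 1 × 5 × 8 × 2 = 160


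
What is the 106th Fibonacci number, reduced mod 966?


F(k) mod 966 for k=1..106:
1, 1, 2, 3, 5, 8, 13, 21, 34, 55, 89, 144, 233, 377, 610, 21, 631, 652, 317, 3, 320, 323, 643, 0, 643, 643, 320, 963, 317, 314, 631, 945, 610, 589, 233, 822, 89, 911, 34, 945, 13, 958, 5, 963, 2, 965, 1, 0, 1, 1, 2, 3, 5, 8, 13, 21, 34, 55, 89, 144, 233, 377, 610, 21, 631, 652, 317, 3, 320, 323, 643, 0, 643, 643, 320, 963, 317, 314, 631, 945, 610, 589, 233, 822, 89, 911, 34, 945, 13, 958, 5, 963, 2, 965, 1, 0, 1, 1, 2, 3, 5, 8, 13, 21, 34, 55
F(106) mod 966 = 55


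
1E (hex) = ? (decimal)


1E (base 16) = 30 (decimal)
30 (decimal) = 30 (base 10)


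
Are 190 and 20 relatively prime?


Euclidean algorithm:
190 = 9 * 20 + 10
20 = 2 * 10 + 0
GCD(190, 20) = 10

No, not coprime (GCD = 10)


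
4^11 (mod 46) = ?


4^1 mod 46 = 4
4^2 mod 46 = 16
4^3 mod 46 = 18
4^4 mod 46 = 26
4^5 mod 46 = 12
4^6 mod 46 = 2
4^7 mod 46 = 8
4^8 mod 46 = 32
4^9 mod 46 = 36
4^10 mod 46 = 6
4^11 mod 46 = 24


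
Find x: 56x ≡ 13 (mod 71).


GCD(56, 71) = 1, unique solution
a^(-1) mod 71 = 52
x = 52 * 13 mod 71 = 37

x ≡ 37 (mod 71)


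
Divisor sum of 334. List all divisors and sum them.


Divisors of 334: 1, 2, 167, 334
Sum = 1 + 2 + 167 + 334 = 504

σ(334) = 504


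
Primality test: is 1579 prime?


Check divisors up to sqrt(1579) = 39.7366
No divisors found.
1579 is prime.

Yes, 1579 is prime


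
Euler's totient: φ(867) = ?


867 = 3 × 17^2
Prime factors: 3, 17
φ(867) = 867 × (1-1/3) × (1-1/17)
= 867 × 2/3 × 16/17 = 544

φ(867) = 544


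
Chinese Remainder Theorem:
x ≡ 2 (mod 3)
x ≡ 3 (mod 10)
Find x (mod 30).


M = 3*10 = 30
M1 = M/3 = 10, M2 = M/10 = 3
M1^(-1) mod 3 = 1, M2^(-1) mod 10 = 7
x = 2*10*1 + 3*3*7 = 83
83 mod 30 = 23
Check: 23 mod 3 = 2 ✓, 23 mod 10 = 3 ✓

x ≡ 23 (mod 30)


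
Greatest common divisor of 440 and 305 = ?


440 = 1 * 305 + 135
305 = 2 * 135 + 35
135 = 3 * 35 + 30
35 = 1 * 30 + 5
30 = 6 * 5 + 0
GCD = 5


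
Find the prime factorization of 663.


663 / 3 = 221
221 / 13 = 17
17 / 17 = 1
663 = 3 × 13 × 17


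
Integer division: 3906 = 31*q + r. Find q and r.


3906 = 31 * 126 + 0
Check: 3906 + 0 = 3906

q = 126, r = 0


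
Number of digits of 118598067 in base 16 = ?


118598067 in base 16 = 711A9B3
Number of digits = 7

7 digits (base 16)


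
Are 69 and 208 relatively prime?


Euclidean algorithm:
208 = 3 * 69 + 1
69 = 69 * 1 + 0
GCD(69, 208) = 1

Yes, coprime (GCD = 1)


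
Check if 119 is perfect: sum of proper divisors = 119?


Proper divisors of 119: 1, 7, 17
Sum = 1 + 7 + 17 = 25

No, 119 is not perfect (25 ≠ 119)


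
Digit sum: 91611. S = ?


9 + 1 + 6 + 1 + 1 = 18


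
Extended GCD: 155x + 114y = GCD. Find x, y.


Tabular extended Euclidean (each row: r = 155*s + 114*t):
r=155, s=1, t=0
r=114, s=0, t=1
q=1: r=41, s=1, t=-1   [155*(1) + 114*(-1) = 41]
q=2: r=32, s=-2, t=3   [155*(-2) + 114*(3) = 32]
q=1: r=9, s=3, t=-4   [155*(3) + 114*(-4) = 9]
q=3: r=5, s=-11, t=15   [155*(-11) + 114*(15) = 5]
q=1: r=4, s=14, t=-19   [155*(14) + 114*(-19) = 4]
q=1: r=1, s=-25, t=34   [155*(-25) + 114*(34) = 1]
q=4: r=0, s=114, t=-155   [155*(114) + 114*(-155) = 0]
GCD = 1; from the row with r=1: x=-25, y=34
Check: 155*(-25) + 114*(34) = -3875 + 3876 = 1

GCD = 1, x = -25, y = 34


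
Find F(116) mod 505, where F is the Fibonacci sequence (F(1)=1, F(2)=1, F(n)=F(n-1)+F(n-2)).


F(k) mod 505 for k=1..116:
1, 1, 2, 3, 5, 8, 13, 21, 34, 55, 89, 144, 233, 377, 105, 482, 82, 59, 141, 200, 341, 36, 377, 413, 285, 193, 478, 166, 139, 305, 444, 244, 183, 427, 105, 27, 132, 159, 291, 450, 236, 181, 417, 93, 5, 98, 103, 201, 304, 0, 304, 304, 103, 407, 5, 412, 417, 324, 236, 55, 291, 346, 132, 478, 105, 78, 183, 261, 444, 200, 139, 339, 478, 312, 285, 92, 377, 469, 341, 305, 141, 446, 82, 23, 105, 128, 233, 361, 89, 450, 34, 484, 13, 497, 5, 502, 2, 504, 1, 0, 1, 1, 2, 3, 5, 8, 13, 21, 34, 55, 89, 144, 233, 377, 105, 482
F(116) mod 505 = 482


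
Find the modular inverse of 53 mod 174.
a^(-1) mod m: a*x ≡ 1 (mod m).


Use the extended Euclidean algorithm on (174, 53); each row r = 174*s + 53*t:
r=174, s=1, t=0
r=53, s=0, t=1
q=3: r=15, s=1, t=-3   [174*(1) + 53*(-3) = 15]
q=3: r=8, s=-3, t=10   [174*(-3) + 53*(10) = 8]
q=1: r=7, s=4, t=-13   [174*(4) + 53*(-13) = 7]
q=1: r=1, s=-7, t=23   [174*(-7) + 53*(23) = 1]
q=7: r=0, s=53, t=-174   [174*(53) + 53*(-174) = 0]
GCD = 1 with t = 23, so 53*(23) ≡ 1 (mod 174)
Inverse = 23 mod 174 = 23
Check: 53 * 23 = 1219 ≡ 1 (mod 174)

53^(-1) ≡ 23 (mod 174)


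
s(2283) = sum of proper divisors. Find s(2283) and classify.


Proper divisors: 1, 3, 761
Sum = 1 + 3 + 761 = 765
765 < 2283 → deficient

s(2283) = 765 (deficient)


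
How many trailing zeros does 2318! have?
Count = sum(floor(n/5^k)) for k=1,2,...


floor(2318/5) = 463
floor(2318/25) = 92
floor(2318/125) = 18
floor(2318/625) = 3
Total = 576

576 trailing zeros


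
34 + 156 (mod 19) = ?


34 + 156 = 190
190 mod 19 = 0


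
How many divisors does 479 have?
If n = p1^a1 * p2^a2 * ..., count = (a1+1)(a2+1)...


479 = 479^1
d(479) = (1+1) = 2

2 divisors


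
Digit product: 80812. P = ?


8 × 0 × 8 × 1 × 2 = 0


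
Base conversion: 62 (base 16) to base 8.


62 (base 16) = 98 (decimal)
98 (decimal) = 142 (base 8)


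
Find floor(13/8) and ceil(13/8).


13/8 = 1.6250
floor = 1
ceil = 2

floor = 1, ceil = 2


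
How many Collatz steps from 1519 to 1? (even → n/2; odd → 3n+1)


1519 → 4558 → 2279 → 6838 → 3419 → 10258 → 5129 → 15388 → 7694 → 3847 → 11542 → 5771 → 17314 → 8657 → 25972 → 12986 → 6493 → 19480 → 9740 → 4870 → 2435 → 7306 → 3653 → 10960 → 5480 → 2740 → 1370 → 685 → 2056 → 1028 → 514 → 257 → 772 → 386 → 193 → 580 → 290 → 145 → 436 → 218 → 109 → 328 → 164 → 82 → 41 → 124 → 62 → 31 → 94 → 47 → 142 → 71 → 214 → 107 → 322 → 161 → 484 → 242 → 121 → 364 → 182 → 91 → 274 → 137 → 412 → 206 → 103 → 310 → 155 → 466 → 233 → 700 → 350 → 175 → 526 → 263 → 790 → 395 → 1186 → 593 → 1780 → 890 → 445 → 1336 → 668 → 334 → 167 → 502 → 251 → 754 → 377 → 1132 → 566 → 283 → 850 → 425 → 1276 → 638 → 319 → 958 → 479 → 1438 → 719 → 2158 → 1079 → 3238 → 1619 → 4858 → 2429 → 7288 → 3644 → 1822 → 911 → 2734 → 1367 → 4102 → 2051 → 6154 → 3077 → 9232 → 4616 → 2308 → 1154 → 577 → 1732 → 866 → 433 → 1300 → 650 → 325 → 976 → 488 → 244 → 122 → 61 → 184 → 92 → 46 → 23 → 70 → 35 → 106 → 53 → 160 → 80 → 40 → 20 → 10 → 5 → 16 → 8 → 4 → 2 → 1
Total steps = 153

153 steps


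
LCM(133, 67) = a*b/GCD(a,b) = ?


GCD(133, 67) = 1
LCM = 133*67/1 = 8911/1 = 8911

LCM = 8911


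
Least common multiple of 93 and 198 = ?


GCD(93, 198) = 3
LCM = 93*198/3 = 18414/3 = 6138

LCM = 6138


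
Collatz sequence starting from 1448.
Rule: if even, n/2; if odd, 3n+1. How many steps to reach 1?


1448 → 724 → 362 → 181 → 544 → 272 → 136 → 68 → 34 → 17 → 52 → 26 → 13 → 40 → 20 → 10 → 5 → 16 → 8 → 4 → 2 → 1
Total steps = 21

21 steps


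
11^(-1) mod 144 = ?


Use the extended Euclidean algorithm on (144, 11); each row r = 144*s + 11*t:
r=144, s=1, t=0
r=11, s=0, t=1
q=13: r=1, s=1, t=-13   [144*(1) + 11*(-13) = 1]
q=11: r=0, s=-11, t=144   [144*(-11) + 11*(144) = 0]
GCD = 1 with t = -13, so 11*(-13) ≡ 1 (mod 144)
Inverse = -13 mod 144 = 131
Check: 11 * 131 = 1441 ≡ 1 (mod 144)

11^(-1) ≡ 131 (mod 144)


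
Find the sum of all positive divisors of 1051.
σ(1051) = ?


Divisors of 1051: 1, 1051
Sum = 1 + 1051 = 1052

σ(1051) = 1052


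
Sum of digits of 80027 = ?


8 + 0 + 0 + 2 + 7 = 17


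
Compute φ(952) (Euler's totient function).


952 = 2^3 × 7 × 17
Prime factors: 2, 7, 17
φ(952) = 952 × (1-1/2) × (1-1/7) × (1-1/17)
= 952 × 1/2 × 6/7 × 16/17 = 384

φ(952) = 384


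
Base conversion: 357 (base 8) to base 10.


357 (base 8) = 239 (decimal)
239 (decimal) = 239 (base 10)


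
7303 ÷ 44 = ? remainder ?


7303 = 44 * 165 + 43
Check: 7260 + 43 = 7303

q = 165, r = 43


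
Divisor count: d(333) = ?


333 = 3^2 × 37^1
d(333) = (2+1) × (1+1) = 6

6 divisors


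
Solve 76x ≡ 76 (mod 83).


GCD(76, 83) = 1, unique solution
a^(-1) mod 83 = 71
x = 71 * 76 mod 83 = 1

x ≡ 1 (mod 83)


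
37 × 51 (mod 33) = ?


37 × 51 = 1887
1887 mod 33 = 6


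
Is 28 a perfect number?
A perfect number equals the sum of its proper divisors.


Proper divisors of 28: 1, 2, 4, 7, 14
Sum = 1 + 2 + 4 + 7 + 14 = 28

Yes, 28 is perfect (28 = 28)


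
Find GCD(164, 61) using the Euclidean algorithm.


164 = 2 * 61 + 42
61 = 1 * 42 + 19
42 = 2 * 19 + 4
19 = 4 * 4 + 3
4 = 1 * 3 + 1
3 = 3 * 1 + 0
GCD = 1


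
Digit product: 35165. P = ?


3 × 5 × 1 × 6 × 5 = 450


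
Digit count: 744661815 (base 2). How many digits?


744661815 in base 2 = 101100011000101010001100110111
Number of digits = 30

30 digits (base 2)


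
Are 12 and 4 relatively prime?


Euclidean algorithm:
12 = 3 * 4 + 0
GCD(12, 4) = 4

No, not coprime (GCD = 4)


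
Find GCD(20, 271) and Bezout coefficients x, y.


Tabular extended Euclidean (each row: r = 20*s + 271*t):
r=20, s=1, t=0
r=271, s=0, t=1
q=0: r=20, s=1, t=0   [20*(1) + 271*(0) = 20]
q=13: r=11, s=-13, t=1   [20*(-13) + 271*(1) = 11]
q=1: r=9, s=14, t=-1   [20*(14) + 271*(-1) = 9]
q=1: r=2, s=-27, t=2   [20*(-27) + 271*(2) = 2]
q=4: r=1, s=122, t=-9   [20*(122) + 271*(-9) = 1]
q=2: r=0, s=-271, t=20   [20*(-271) + 271*(20) = 0]
GCD = 1; from the row with r=1: x=122, y=-9
Check: 20*(122) + 271*(-9) = 2440 - 2439 = 1

GCD = 1, x = 122, y = -9


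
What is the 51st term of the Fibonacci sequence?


Sequence: 1, 1, 2, 3, 5, 8, 13, 21, 34, 55, 89, 144, 233, 377, 610, 987, 1597, 2584, 4181, 6765, 10946, 17711, 28657, 46368, 75025, 121393, 196418, 317811, 514229, 832040, 1346269, 2178309, 3524578, 5702887, 9227465, 14930352, 24157817, 39088169, 63245986, 102334155, 165580141, 267914296, 433494437, 701408733, 1134903170, 1836311903, 2971215073, 4807526976, 7778742049, 12586269025, 20365011074
F(51) = 20365011074


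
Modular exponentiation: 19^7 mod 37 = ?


19^1 mod 37 = 19
19^2 mod 37 = 28
19^3 mod 37 = 14
19^4 mod 37 = 7
19^5 mod 37 = 22
19^6 mod 37 = 11
19^7 mod 37 = 24


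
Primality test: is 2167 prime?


2167 / 11 = 197 (exact division)
2167 is NOT prime.

No, 2167 is not prime


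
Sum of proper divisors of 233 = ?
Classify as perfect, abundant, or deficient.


Proper divisors: 1
Sum = 1 = 1
1 < 233 → deficient

s(233) = 1 (deficient)


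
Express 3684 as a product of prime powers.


3684 / 2 = 1842
1842 / 2 = 921
921 / 3 = 307
307 / 307 = 1
3684 = 2^2 × 3 × 307


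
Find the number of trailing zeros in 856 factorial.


floor(856/5) = 171
floor(856/25) = 34
floor(856/125) = 6
floor(856/625) = 1
Total = 212

212 trailing zeros


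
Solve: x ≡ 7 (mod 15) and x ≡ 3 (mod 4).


M = 15*4 = 60
M1 = M/15 = 4, M2 = M/4 = 15
M1^(-1) mod 15 = 4, M2^(-1) mod 4 = 3
x = 7*4*4 + 3*15*3 = 247
247 mod 60 = 7
Check: 7 mod 15 = 7 ✓, 7 mod 4 = 3 ✓

x ≡ 7 (mod 60)


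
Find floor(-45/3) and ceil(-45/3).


-45/3 = -15.0000
floor = -15
ceil = -15

floor = -15, ceil = -15


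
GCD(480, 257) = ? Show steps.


480 = 1 * 257 + 223
257 = 1 * 223 + 34
223 = 6 * 34 + 19
34 = 1 * 19 + 15
19 = 1 * 15 + 4
15 = 3 * 4 + 3
4 = 1 * 3 + 1
3 = 3 * 1 + 0
GCD = 1


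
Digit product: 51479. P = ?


5 × 1 × 4 × 7 × 9 = 1260


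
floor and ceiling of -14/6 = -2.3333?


-14/6 = -2.3333
floor = -3
ceil = -2

floor = -3, ceil = -2


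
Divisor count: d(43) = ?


43 = 43^1
d(43) = (1+1) = 2

2 divisors


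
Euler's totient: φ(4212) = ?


4212 = 2^2 × 3^4 × 13
Prime factors: 2, 3, 13
φ(4212) = 4212 × (1-1/2) × (1-1/3) × (1-1/13)
= 4212 × 1/2 × 2/3 × 12/13 = 1296

φ(4212) = 1296


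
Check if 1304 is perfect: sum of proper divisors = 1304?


Proper divisors of 1304: 1, 2, 4, 8, 163, 326, 652
Sum = 1 + 2 + 4 + 8 + 163 + 326 + 652 = 1156

No, 1304 is not perfect (1156 ≠ 1304)


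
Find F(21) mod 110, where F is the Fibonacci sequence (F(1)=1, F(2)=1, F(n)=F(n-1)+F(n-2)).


F(k) mod 110 for k=1..21:
1, 1, 2, 3, 5, 8, 13, 21, 34, 55, 89, 34, 13, 47, 60, 107, 57, 54, 1, 55, 56
F(21) mod 110 = 56


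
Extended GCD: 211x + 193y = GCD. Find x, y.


Tabular extended Euclidean (each row: r = 211*s + 193*t):
r=211, s=1, t=0
r=193, s=0, t=1
q=1: r=18, s=1, t=-1   [211*(1) + 193*(-1) = 18]
q=10: r=13, s=-10, t=11   [211*(-10) + 193*(11) = 13]
q=1: r=5, s=11, t=-12   [211*(11) + 193*(-12) = 5]
q=2: r=3, s=-32, t=35   [211*(-32) + 193*(35) = 3]
q=1: r=2, s=43, t=-47   [211*(43) + 193*(-47) = 2]
q=1: r=1, s=-75, t=82   [211*(-75) + 193*(82) = 1]
q=2: r=0, s=193, t=-211   [211*(193) + 193*(-211) = 0]
GCD = 1; from the row with r=1: x=-75, y=82
Check: 211*(-75) + 193*(82) = -15825 + 15826 = 1

GCD = 1, x = -75, y = 82


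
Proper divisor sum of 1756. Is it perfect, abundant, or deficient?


Proper divisors: 1, 2, 4, 439, 878
Sum = 1 + 2 + 4 + 439 + 878 = 1324
1324 < 1756 → deficient

s(1756) = 1324 (deficient)


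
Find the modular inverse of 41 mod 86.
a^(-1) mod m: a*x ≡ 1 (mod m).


Use the extended Euclidean algorithm on (86, 41); each row r = 86*s + 41*t:
r=86, s=1, t=0
r=41, s=0, t=1
q=2: r=4, s=1, t=-2   [86*(1) + 41*(-2) = 4]
q=10: r=1, s=-10, t=21   [86*(-10) + 41*(21) = 1]
q=4: r=0, s=41, t=-86   [86*(41) + 41*(-86) = 0]
GCD = 1 with t = 21, so 41*(21) ≡ 1 (mod 86)
Inverse = 21 mod 86 = 21
Check: 41 * 21 = 861 ≡ 1 (mod 86)

41^(-1) ≡ 21 (mod 86)


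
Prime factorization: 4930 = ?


4930 / 2 = 2465
2465 / 5 = 493
493 / 17 = 29
29 / 29 = 1
4930 = 2 × 5 × 17 × 29


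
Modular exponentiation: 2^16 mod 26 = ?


2^1 mod 26 = 2
2^2 mod 26 = 4
2^3 mod 26 = 8
2^4 mod 26 = 16
2^5 mod 26 = 6
2^6 mod 26 = 12
2^7 mod 26 = 24
2^8 mod 26 = 22
2^9 mod 26 = 18
2^10 mod 26 = 10
2^11 mod 26 = 20
2^12 mod 26 = 14
2^13 mod 26 = 2
2^14 mod 26 = 4
2^15 mod 26 = 8
2^16 mod 26 = 16


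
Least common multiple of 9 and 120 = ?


GCD(9, 120) = 3
LCM = 9*120/3 = 1080/3 = 360

LCM = 360


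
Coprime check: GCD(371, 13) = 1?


Euclidean algorithm:
371 = 28 * 13 + 7
13 = 1 * 7 + 6
7 = 1 * 6 + 1
6 = 6 * 1 + 0
GCD(371, 13) = 1

Yes, coprime (GCD = 1)


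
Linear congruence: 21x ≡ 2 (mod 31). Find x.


GCD(21, 31) = 1, unique solution
a^(-1) mod 31 = 3
x = 3 * 2 mod 31 = 6

x ≡ 6 (mod 31)


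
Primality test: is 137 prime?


Check divisors up to sqrt(137) = 11.7047
No divisors found.
137 is prime.

Yes, 137 is prime


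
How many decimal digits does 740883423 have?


740883423 has 9 digits in base 10
floor(log10(740883423)) + 1 = floor(8.8697) + 1 = 9

9 digits (base 10)


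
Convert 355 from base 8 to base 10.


355 (base 8) = 237 (decimal)
237 (decimal) = 237 (base 10)


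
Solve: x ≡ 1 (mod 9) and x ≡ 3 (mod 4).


M = 9*4 = 36
M1 = M/9 = 4, M2 = M/4 = 9
M1^(-1) mod 9 = 7, M2^(-1) mod 4 = 1
x = 1*4*7 + 3*9*1 = 55
55 mod 36 = 19
Check: 19 mod 9 = 1 ✓, 19 mod 4 = 3 ✓

x ≡ 19 (mod 36)


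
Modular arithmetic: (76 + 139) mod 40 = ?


76 + 139 = 215
215 mod 40 = 15


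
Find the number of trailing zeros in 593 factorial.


floor(593/5) = 118
floor(593/25) = 23
floor(593/125) = 4
Total = 145

145 trailing zeros


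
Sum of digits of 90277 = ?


9 + 0 + 2 + 7 + 7 = 25


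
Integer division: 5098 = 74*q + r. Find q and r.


5098 = 74 * 68 + 66
Check: 5032 + 66 = 5098

q = 68, r = 66


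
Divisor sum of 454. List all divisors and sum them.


Divisors of 454: 1, 2, 227, 454
Sum = 1 + 2 + 227 + 454 = 684

σ(454) = 684


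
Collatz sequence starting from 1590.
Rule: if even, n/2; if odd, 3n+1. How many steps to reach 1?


1590 → 795 → 2386 → 1193 → 3580 → 1790 → 895 → 2686 → 1343 → 4030 → 2015 → 6046 → 3023 → 9070 → 4535 → 13606 → 6803 → 20410 → 10205 → 30616 → 15308 → 7654 → 3827 → 11482 → 5741 → 17224 → 8612 → 4306 → 2153 → 6460 → 3230 → 1615 → 4846 → 2423 → 7270 → 3635 → 10906 → 5453 → 16360 → 8180 → 4090 → 2045 → 6136 → 3068 → 1534 → 767 → 2302 → 1151 → 3454 → 1727 → 5182 → 2591 → 7774 → 3887 → 11662 → 5831 → 17494 → 8747 → 26242 → 13121 → 39364 → 19682 → 9841 → 29524 → 14762 → 7381 → 22144 → 11072 → 5536 → 2768 → 1384 → 692 → 346 → 173 → 520 → 260 → 130 → 65 → 196 → 98 → 49 → 148 → 74 → 37 → 112 → 56 → 28 → 14 → 7 → 22 → 11 → 34 → 17 → 52 → 26 → 13 → 40 → 20 → 10 → 5 → 16 → 8 → 4 → 2 → 1
Total steps = 104

104 steps


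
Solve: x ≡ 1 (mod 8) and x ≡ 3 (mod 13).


M = 8*13 = 104
M1 = M/8 = 13, M2 = M/13 = 8
M1^(-1) mod 8 = 5, M2^(-1) mod 13 = 5
x = 1*13*5 + 3*8*5 = 185
185 mod 104 = 81
Check: 81 mod 8 = 1 ✓, 81 mod 13 = 3 ✓

x ≡ 81 (mod 104)


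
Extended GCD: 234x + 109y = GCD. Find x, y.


Tabular extended Euclidean (each row: r = 234*s + 109*t):
r=234, s=1, t=0
r=109, s=0, t=1
q=2: r=16, s=1, t=-2   [234*(1) + 109*(-2) = 16]
q=6: r=13, s=-6, t=13   [234*(-6) + 109*(13) = 13]
q=1: r=3, s=7, t=-15   [234*(7) + 109*(-15) = 3]
q=4: r=1, s=-34, t=73   [234*(-34) + 109*(73) = 1]
q=3: r=0, s=109, t=-234   [234*(109) + 109*(-234) = 0]
GCD = 1; from the row with r=1: x=-34, y=73
Check: 234*(-34) + 109*(73) = -7956 + 7957 = 1

GCD = 1, x = -34, y = 73


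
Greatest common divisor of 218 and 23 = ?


218 = 9 * 23 + 11
23 = 2 * 11 + 1
11 = 11 * 1 + 0
GCD = 1


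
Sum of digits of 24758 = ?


2 + 4 + 7 + 5 + 8 = 26


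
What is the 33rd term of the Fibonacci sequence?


Sequence: 1, 1, 2, 3, 5, 8, 13, 21, 34, 55, 89, 144, 233, 377, 610, 987, 1597, 2584, 4181, 6765, 10946, 17711, 28657, 46368, 75025, 121393, 196418, 317811, 514229, 832040, 1346269, 2178309, 3524578
F(33) = 3524578


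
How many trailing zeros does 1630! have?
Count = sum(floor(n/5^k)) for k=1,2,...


floor(1630/5) = 326
floor(1630/25) = 65
floor(1630/125) = 13
floor(1630/625) = 2
Total = 406

406 trailing zeros


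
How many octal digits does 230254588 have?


230254588 in base 8 = 1556263774
Number of digits = 10

10 digits (base 8)
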